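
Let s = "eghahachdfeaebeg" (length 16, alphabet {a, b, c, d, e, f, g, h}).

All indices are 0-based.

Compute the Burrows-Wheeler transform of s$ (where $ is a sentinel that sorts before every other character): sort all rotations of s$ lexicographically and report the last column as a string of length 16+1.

rank  rotation           last
    0  $eghahachdfeaebeg  g
    1  achdfeaebeg$eghah  h
    2  aebeg$eghahachdfe  e
    3  ahachdfeaebeg$egh  h
    4  beg$eghahachdfeae  e
    5  chdfeaebeg$eghaha  a
    6  dfeaebeg$eghahach  h
    7  eaebeg$eghahachdf  f
    8  ebeg$eghahachdfea  a
    9  eg$eghahachdfeaeb  b
   10  eghahachdfeaebeg$  $
   11  feaebeg$eghahachd  d
   12  g$eghahachdfeaebe  e
   13  ghahachdfeaebeg$e  e
   14  hachdfeaebeg$egha  a
   15  hahachdfeaebeg$eg  g
   16  hdfeaebeg$eghahac  c

gheheahfab$deeagc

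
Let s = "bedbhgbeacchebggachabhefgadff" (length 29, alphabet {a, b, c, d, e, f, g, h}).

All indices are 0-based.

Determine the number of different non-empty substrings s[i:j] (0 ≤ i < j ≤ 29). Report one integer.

408

sorted suffixes:
  #0 SA[0]=19  'abhefgadff'
  #1 SA[1]=8  'acchebggachabhefgadff'
  #2 SA[2]=16  'achabhefgadff'
  #3 SA[3]=25  'adff'
  #4 SA[4]=6  'beacchebggachabhefgadff'
  #5 SA[5]=0  'bedbhgbeacchebggachabhefgadff'
  #6 SA[6]=13  'bggachabhefgadff'
  #7 SA[7]=20  'bhefgadff'
  #8 SA[8]=3  'bhgbeacchebggachabhefgadff'
  #9 SA[9]=9  'cchebggachabhefgadff'
  #10 SA[10]=17  'chabhefgadff'
  #11 SA[11]=10  'chebggachabhefgadff'
  #12 SA[12]=2  'dbhgbeacchebggachabhefgadff'
  #13 SA[13]=26  'dff'
  #14 SA[14]=7  'eacchebggachabhefgadff'
  #15 SA[15]=12  'ebggachabhefgadff'
  #16 SA[16]=1  'edbhgbeacchebggachabhefgadff'
  #17 SA[17]=22  'efgadff'
  #18 SA[18]=28  'f'
  #19 SA[19]=27  'ff'
  #20 SA[20]=23  'fgadff'
  #21 SA[21]=15  'gachabhefgadff'
  #22 SA[22]=24  'gadff'
  #23 SA[23]=5  'gbeacchebggachabhefgadff'
  #24 SA[24]=14  'ggachabhefgadff'
  #25 SA[25]=18  'habhefgadff'
  #26 SA[26]=11  'hebggachabhefgadff'
  #27 SA[27]=21  'hefgadff'
  #28 SA[28]=4  'hgbeacchebggachabhefgadff'

SA = [19, 8, 16, 25, 6, 0, 13, 20, 3, 9, 17, 10, 2, 26, 7, 12, 1, 22, 28, 27, 23, 15, 24, 5, 14, 18, 11, 21, 4]
rank  pair      lcp
   1  s[19:],s[8:]  1  'a'
   2  s[8:],s[16:]  2  'ac'
   3  s[16:],s[25:]  1  'a'
   4  s[25:],s[6:]  0  ''
   5  s[6:],s[0:]  2  'be'
   6  s[0:],s[13:]  1  'b'
   7  s[13:],s[20:]  1  'b'
   8  s[20:],s[3:]  2  'bh'
   9  s[3:],s[9:]  0  ''
  10  s[9:],s[17:]  1  'c'
  11  s[17:],s[10:]  2  'ch'
  12  s[10:],s[2:]  0  ''
  13  s[2:],s[26:]  1  'd'
  14  s[26:],s[7:]  0  ''
  15  s[7:],s[12:]  1  'e'
  16  s[12:],s[1:]  1  'e'
  17  s[1:],s[22:]  1  'e'
  18  s[22:],s[28:]  0  ''
  19  s[28:],s[27:]  1  'f'
  20  s[27:],s[23:]  1  'f'
  21  s[23:],s[15:]  0  ''
  22  s[15:],s[24:]  2  'ga'
  23  s[24:],s[5:]  1  'g'
  24  s[5:],s[14:]  1  'g'
  25  s[14:],s[18:]  0  ''
  26  s[18:],s[11:]  1  'h'
  27  s[11:],s[21:]  2  'he'
  28  s[21:],s[4:]  1  'h'

n(n+1)/2 = 29·30/2 = 435
Σ LCP = 0 + 1 + 2 + 1 + 0 + 2 + 1 + 1 + 2 + 0 + 1 + 2 + 0 + 1 + 0 + 1 + 1 + 1 + 0 + 1 + 1 + 0 + 2 + 1 + 1 + 0 + 1 + 2 + 1 = 27
distinct = 435 − 27 = 408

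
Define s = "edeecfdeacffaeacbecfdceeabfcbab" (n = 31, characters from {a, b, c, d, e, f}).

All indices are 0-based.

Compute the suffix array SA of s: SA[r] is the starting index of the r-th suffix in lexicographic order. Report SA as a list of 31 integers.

[29, 24, 14, 8, 12, 30, 28, 16, 25, 27, 15, 21, 18, 4, 9, 20, 6, 1, 23, 13, 7, 17, 3, 0, 22, 2, 11, 26, 19, 5, 10]

rank | idx | suffix
   0 |  29 | ab
   1 |  24 | abfcbab
   2 |  14 | acbecfdceeabfcbab
   3 |   8 | acffaeacbecfdceeabfcbab
   4 |  12 | aeacbecfdceeabfcbab
   5 |  30 | b
   6 |  28 | bab
   7 |  16 | becfdceeabfcbab
   8 |  25 | bfcbab
   9 |  27 | cbab
  10 |  15 | cbecfdceeabfcbab
  11 |  21 | ceeabfcbab
  12 |  18 | cfdceeabfcbab
  13 |   4 | cfdeacffaeacbecfdceeabfcbab
  14 |   9 | cffaeacbecfdceeabfcbab
  15 |  20 | dceeabfcbab
  16 |   6 | deacffaeacbecfdceeabfcbab
  17 |   1 | deecfdeacffaeacbecfdceeabfcbab
  18 |  23 | eabfcbab
  19 |  13 | eacbecfdceeabfcbab
  20 |   7 | eacffaeacbecfdceeabfcbab
  21 |  17 | ecfdceeabfcbab
  22 |   3 | ecfdeacffaeacbecfdceeabfcbab
  23 |   0 | edeecfdeacffaeacbecfdceeabfcbab
  24 |  22 | eeabfcbab
  25 |   2 | eecfdeacffaeacbecfdceeabfcbab
  26 |  11 | faeacbecfdceeabfcbab
  27 |  26 | fcbab
  28 |  19 | fdceeabfcbab
  29 |   5 | fdeacffaeacbecfdceeabfcbab
  30 |  10 | ffaeacbecfdceeabfcbab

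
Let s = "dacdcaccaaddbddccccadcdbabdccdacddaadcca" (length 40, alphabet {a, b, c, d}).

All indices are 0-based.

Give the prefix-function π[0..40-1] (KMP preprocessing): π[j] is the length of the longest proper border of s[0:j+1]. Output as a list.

π[0] = 0
j=1 s[j]='a': π[1]=0 (border '')
j=2 s[j]='c': π[2]=0 (border '')
j=3 s[j]='d': π[3]=1 (border 'd')
j=4 s[j]='c': k: 1→0; π[4]=0 (border '')
j=5 s[j]='a': π[5]=0 (border '')
j=6 s[j]='c': π[6]=0 (border '')
j=7 s[j]='c': π[7]=0 (border '')
j=8 s[j]='a': π[8]=0 (border '')
j=9 s[j]='a': π[9]=0 (border '')
j=10 s[j]='d': π[10]=1 (border 'd')
j=11 s[j]='d': k: 1→0; π[11]=1 (border 'd')
j=12 s[j]='b': k: 1→0; π[12]=0 (border '')
j=13 s[j]='d': π[13]=1 (border 'd')
j=14 s[j]='d': k: 1→0; π[14]=1 (border 'd')
j=15 s[j]='c': k: 1→0; π[15]=0 (border '')
j=16 s[j]='c': π[16]=0 (border '')
j=17 s[j]='c': π[17]=0 (border '')
j=18 s[j]='c': π[18]=0 (border '')
j=19 s[j]='a': π[19]=0 (border '')
j=20 s[j]='d': π[20]=1 (border 'd')
j=21 s[j]='c': k: 1→0; π[21]=0 (border '')
j=22 s[j]='d': π[22]=1 (border 'd')
j=23 s[j]='b': k: 1→0; π[23]=0 (border '')
j=24 s[j]='a': π[24]=0 (border '')
j=25 s[j]='b': π[25]=0 (border '')
j=26 s[j]='d': π[26]=1 (border 'd')
j=27 s[j]='c': k: 1→0; π[27]=0 (border '')
j=28 s[j]='c': π[28]=0 (border '')
j=29 s[j]='d': π[29]=1 (border 'd')
j=30 s[j]='a': π[30]=2 (border 'da')
j=31 s[j]='c': π[31]=3 (border 'dac')
j=32 s[j]='d': π[32]=4 (border 'dacd')
j=33 s[j]='d': k: 4→1→0; π[33]=1 (border 'd')
j=34 s[j]='a': π[34]=2 (border 'da')
j=35 s[j]='a': k: 2→0; π[35]=0 (border '')
j=36 s[j]='d': π[36]=1 (border 'd')
j=37 s[j]='c': k: 1→0; π[37]=0 (border '')
j=38 s[j]='c': π[38]=0 (border '')
j=39 s[j]='a': π[39]=0 (border '')

[0, 0, 0, 1, 0, 0, 0, 0, 0, 0, 1, 1, 0, 1, 1, 0, 0, 0, 0, 0, 1, 0, 1, 0, 0, 0, 1, 0, 0, 1, 2, 3, 4, 1, 2, 0, 1, 0, 0, 0]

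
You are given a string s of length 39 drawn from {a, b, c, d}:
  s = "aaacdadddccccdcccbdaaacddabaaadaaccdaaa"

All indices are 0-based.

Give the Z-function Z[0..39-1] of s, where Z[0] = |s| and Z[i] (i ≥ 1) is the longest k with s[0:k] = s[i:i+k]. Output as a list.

[39, 2, 1, 0, 0, 1, 0, 0, 0, 0, 0, 0, 0, 0, 0, 0, 0, 0, 0, 5, 2, 1, 0, 0, 0, 1, 0, 3, 2, 1, 0, 2, 1, 0, 0, 0, 3, 2, 1]

Z[0]=39
i=1: fresh scan; Z[1]=2 extend→box=[1,3)
i=2: min(r-i=1, Z[1]=2)=1; Z[2]=1
i=3: fresh scan; Z[3]=0
i=4: fresh scan; Z[4]=0
i=5: fresh scan; Z[5]=1 extend→box=[5,6)
i=6: fresh scan; Z[6]=0
i=7: fresh scan; Z[7]=0
i=8: fresh scan; Z[8]=0
i=9: fresh scan; Z[9]=0
i=10: fresh scan; Z[10]=0
i=11: fresh scan; Z[11]=0
i=12: fresh scan; Z[12]=0
i=13: fresh scan; Z[13]=0
i=14: fresh scan; Z[14]=0
i=15: fresh scan; Z[15]=0
i=16: fresh scan; Z[16]=0
i=17: fresh scan; Z[17]=0
i=18: fresh scan; Z[18]=0
i=19: fresh scan; Z[19]=5 extend→box=[19,24)
i=20: min(r-i=4, Z[1]=2)=2; Z[20]=2
i=21: min(r-i=3, Z[2]=1)=1; Z[21]=1
i=22: min(r-i=2, Z[3]=0)=0; Z[22]=0
i=23: min(r-i=1, Z[4]=0)=0; Z[23]=0
i=24: fresh scan; Z[24]=0
i=25: fresh scan; Z[25]=1 extend→box=[25,26)
i=26: fresh scan; Z[26]=0
i=27: fresh scan; Z[27]=3 extend→box=[27,30)
i=28: min(r-i=2, Z[1]=2)=2; Z[28]=2
i=29: min(r-i=1, Z[2]=1)=1; Z[29]=1
i=30: fresh scan; Z[30]=0
i=31: fresh scan; Z[31]=2 extend→box=[31,33)
i=32: min(r-i=1, Z[1]=2)=1; Z[32]=1
i=33: fresh scan; Z[33]=0
i=34: fresh scan; Z[34]=0
i=35: fresh scan; Z[35]=0
i=36: fresh scan; Z[36]=3 extend→box=[36,39)
i=37: min(r-i=2, Z[1]=2)=2; Z[37]=2
i=38: min(r-i=1, Z[2]=1)=1; Z[38]=1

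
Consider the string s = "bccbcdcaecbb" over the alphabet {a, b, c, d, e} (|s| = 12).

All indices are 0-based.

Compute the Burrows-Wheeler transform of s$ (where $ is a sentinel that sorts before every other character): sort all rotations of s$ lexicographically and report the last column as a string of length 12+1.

rank  rotation       last
    0  $bccbcdcaecbb  b
    1  aecbb$bccbcdc  c
    2  b$bccbcdcaecb  b
    3  bb$bccbcdcaec  c
    4  bccbcdcaecbb$  $
    5  bcdcaecbb$bcc  c
    6  caecbb$bccbcd  d
    7  cbb$bccbcdcae  e
    8  cbcdcaecbb$bc  c
    9  ccbcdcaecbb$b  b
   10  cdcaecbb$bccb  b
   11  dcaecbb$bccbc  c
   12  ecbb$bccbcdca  a

bcbc$cdecbbca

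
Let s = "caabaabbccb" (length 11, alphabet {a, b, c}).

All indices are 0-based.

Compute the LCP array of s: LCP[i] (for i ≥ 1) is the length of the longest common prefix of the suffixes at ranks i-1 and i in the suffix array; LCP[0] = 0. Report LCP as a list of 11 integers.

sorted suffixes:
  #0 SA[0]=1  'aabaabbccb'
  #1 SA[1]=4  'aabbccb'
  #2 SA[2]=2  'abaabbccb'
  #3 SA[3]=5  'abbccb'
  #4 SA[4]=10  'b'
  #5 SA[5]=3  'baabbccb'
  #6 SA[6]=6  'bbccb'
  #7 SA[7]=7  'bccb'
  #8 SA[8]=0  'caabaabbccb'
  #9 SA[9]=9  'cb'
  #10 SA[10]=8  'ccb'

SA = [1, 4, 2, 5, 10, 3, 6, 7, 0, 9, 8]
[i] adj suffixes → lcp
  [1] 1/4 → 3 ('aab')
  [2] 4/2 → 1 ('a')
  [3] 2/5 → 2 ('ab')
  [4] 5/10 → 0 ('')
  [5] 10/3 → 1 ('b')
  [6] 3/6 → 1 ('b')
  [7] 6/7 → 1 ('b')
  [8] 7/0 → 0 ('')
  [9] 0/9 → 1 ('c')
  [10] 9/8 → 1 ('c')

[0, 3, 1, 2, 0, 1, 1, 1, 0, 1, 1]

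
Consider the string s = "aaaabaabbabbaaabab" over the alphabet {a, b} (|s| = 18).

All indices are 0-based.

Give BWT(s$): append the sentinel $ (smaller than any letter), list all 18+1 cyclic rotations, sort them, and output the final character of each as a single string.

b$abaabbaabaabaabaa

rank  rotation             last
    0  $aaaabaabbabbaaabab  b
    1  aaaabaabbabbaaabab$  $
    2  aaabaabbabbaaabab$a  a
    3  aaabab$aaaabaabbabb  b
    4  aabaabbabbaaabab$aa  a
    5  aabab$aaaabaabbabba  a
    6  aabbabbaaabab$aaaab  b
    7  ab$aaaabaabbabbaaab  b
    8  abaabbabbaaabab$aaa  a
    9  abab$aaaabaabbabbaa  a
   10  abbaaabab$aaaabaabb  b
   11  abbabbaaabab$aaaaba  a
   12  b$aaaabaabbabbaaaba  a
   13  baaabab$aaaabaabbab  b
   14  baabbabbaaabab$aaaa  a
   15  bab$aaaabaabbabbaaa  a
   16  babbaaabab$aaaabaab  b
   17  bbaaabab$aaaabaabba  a
   18  bbabbaaabab$aaaabaa  a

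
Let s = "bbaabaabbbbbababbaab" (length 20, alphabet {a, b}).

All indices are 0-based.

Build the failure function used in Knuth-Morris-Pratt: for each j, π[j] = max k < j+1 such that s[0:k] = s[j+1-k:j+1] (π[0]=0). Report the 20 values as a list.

[0, 1, 0, 0, 1, 0, 0, 1, 2, 2, 2, 2, 3, 1, 0, 1, 2, 3, 4, 5]

π[0] = 0
j=1 s[j]='b': π[1]=1 (border 'b')
j=2 s[j]='a': k: 1→0; π[2]=0 (border '')
j=3 s[j]='a': π[3]=0 (border '')
j=4 s[j]='b': π[4]=1 (border 'b')
j=5 s[j]='a': k: 1→0; π[5]=0 (border '')
j=6 s[j]='a': π[6]=0 (border '')
j=7 s[j]='b': π[7]=1 (border 'b')
j=8 s[j]='b': π[8]=2 (border 'bb')
j=9 s[j]='b': k: 2→1; π[9]=2 (border 'bb')
j=10 s[j]='b': k: 2→1; π[10]=2 (border 'bb')
j=11 s[j]='b': k: 2→1; π[11]=2 (border 'bb')
j=12 s[j]='a': π[12]=3 (border 'bba')
j=13 s[j]='b': k: 3→0; π[13]=1 (border 'b')
j=14 s[j]='a': k: 1→0; π[14]=0 (border '')
j=15 s[j]='b': π[15]=1 (border 'b')
j=16 s[j]='b': π[16]=2 (border 'bb')
j=17 s[j]='a': π[17]=3 (border 'bba')
j=18 s[j]='a': π[18]=4 (border 'bbaa')
j=19 s[j]='b': π[19]=5 (border 'bbaab')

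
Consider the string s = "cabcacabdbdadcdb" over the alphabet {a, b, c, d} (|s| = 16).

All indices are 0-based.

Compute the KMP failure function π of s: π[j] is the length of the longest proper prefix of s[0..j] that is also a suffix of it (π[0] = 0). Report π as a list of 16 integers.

π[0] = 0
j=1 s[j]='a': π[1]=0 (border '')
j=2 s[j]='b': π[2]=0 (border '')
j=3 s[j]='c': π[3]=1 (border 'c')
j=4 s[j]='a': π[4]=2 (border 'ca')
j=5 s[j]='c': k: 2→0; π[5]=1 (border 'c')
j=6 s[j]='a': π[6]=2 (border 'ca')
j=7 s[j]='b': π[7]=3 (border 'cab')
j=8 s[j]='d': k: 3→0; π[8]=0 (border '')
j=9 s[j]='b': π[9]=0 (border '')
j=10 s[j]='d': π[10]=0 (border '')
j=11 s[j]='a': π[11]=0 (border '')
j=12 s[j]='d': π[12]=0 (border '')
j=13 s[j]='c': π[13]=1 (border 'c')
j=14 s[j]='d': k: 1→0; π[14]=0 (border '')
j=15 s[j]='b': π[15]=0 (border '')

[0, 0, 0, 1, 2, 1, 2, 3, 0, 0, 0, 0, 0, 1, 0, 0]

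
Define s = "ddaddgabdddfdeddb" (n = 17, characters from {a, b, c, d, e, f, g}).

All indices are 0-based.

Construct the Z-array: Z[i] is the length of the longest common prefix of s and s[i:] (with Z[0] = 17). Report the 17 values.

Z[0]=17
i=1: i≥r, start 0; Z[1]=1 scan→box=[1,2)
i=2: i≥r, start 0; Z[2]=0
i=3: i≥r, start 0; Z[3]=2 scan→box=[3,5)
i=4: min(r-i=1, Z[1]=1)=1; Z[4]=1
i=5: i≥r, start 0; Z[5]=0
i=6: i≥r, start 0; Z[6]=0
i=7: i≥r, start 0; Z[7]=0
i=8: i≥r, start 0; Z[8]=2 scan→box=[8,10)
i=9: min(r-i=1, Z[1]=1)=1; Z[9]=2 scan→box=[9,11)
i=10: min(r-i=1, Z[1]=1)=1; Z[10]=1
i=11: i≥r, start 0; Z[11]=0
i=12: i≥r, start 0; Z[12]=1 scan→box=[12,13)
i=13: i≥r, start 0; Z[13]=0
i=14: i≥r, start 0; Z[14]=2 scan→box=[14,16)
i=15: min(r-i=1, Z[1]=1)=1; Z[15]=1
i=16: i≥r, start 0; Z[16]=0

[17, 1, 0, 2, 1, 0, 0, 0, 2, 2, 1, 0, 1, 0, 2, 1, 0]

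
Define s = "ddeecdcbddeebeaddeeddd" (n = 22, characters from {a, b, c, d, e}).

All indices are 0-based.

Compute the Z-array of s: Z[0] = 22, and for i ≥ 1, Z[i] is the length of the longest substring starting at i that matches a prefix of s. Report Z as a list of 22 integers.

[22, 1, 0, 0, 0, 1, 0, 0, 4, 1, 0, 0, 0, 0, 0, 4, 1, 0, 0, 2, 2, 1]

Z[0]=22
i=1: fresh scan; Z[1]=1 scan→box=[1,2)
i=2: fresh scan; Z[2]=0
i=3: fresh scan; Z[3]=0
i=4: fresh scan; Z[4]=0
i=5: fresh scan; Z[5]=1 scan→box=[5,6)
i=6: fresh scan; Z[6]=0
i=7: fresh scan; Z[7]=0
i=8: fresh scan; Z[8]=4 scan→box=[8,12)
i=9: min(r-i=3, Z[1]=1)=1; Z[9]=1
i=10: min(r-i=2, Z[2]=0)=0; Z[10]=0
i=11: min(r-i=1, Z[3]=0)=0; Z[11]=0
i=12: fresh scan; Z[12]=0
i=13: fresh scan; Z[13]=0
i=14: fresh scan; Z[14]=0
i=15: fresh scan; Z[15]=4 scan→box=[15,19)
i=16: min(r-i=3, Z[1]=1)=1; Z[16]=1
i=17: min(r-i=2, Z[2]=0)=0; Z[17]=0
i=18: min(r-i=1, Z[3]=0)=0; Z[18]=0
i=19: fresh scan; Z[19]=2 scan→box=[19,21)
i=20: min(r-i=1, Z[1]=1)=1; Z[20]=2 scan→box=[20,22)
i=21: min(r-i=1, Z[1]=1)=1; Z[21]=1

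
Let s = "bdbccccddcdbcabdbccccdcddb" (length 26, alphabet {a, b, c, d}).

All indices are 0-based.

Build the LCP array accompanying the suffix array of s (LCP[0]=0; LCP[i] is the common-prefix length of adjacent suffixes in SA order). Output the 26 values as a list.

rank→(start, suffix):
  0 → (13, 'abdbccccdcddb')
  1 → (25, 'b')
  2 → (11, 'bcabdbccccdcddb')
  3 → (16, 'bccccdcddb')
  4 → (2, 'bccccddcdbcabdbccccdcddb')
  5 → (14, 'bdbccccdcddb')
  6 → (0, 'bdbccccddcdbcabdbccccdcddb')
  7 → (12, 'cabdbccccdcddb')
  8 → (17, 'ccccdcddb')
  9 → (3, 'ccccddcdbcabdbccccdcddb')
  10 → (18, 'cccdcddb')
  11 → (4, 'cccddcdbcabdbccccdcddb')
  12 → (19, 'ccdcddb')
  13 → (5, 'ccddcdbcabdbccccdcddb')
  14 → (9, 'cdbcabdbccccdcddb')
  15 → (20, 'cdcddb')
  16 → (22, 'cddb')
  17 → (6, 'cddcdbcabdbccccdcddb')
  18 → (24, 'db')
  19 → (10, 'dbcabdbccccdcddb')
  20 → (15, 'dbccccdcddb')
  21 → (1, 'dbccccddcdbcabdbccccdcddb')
  22 → (8, 'dcdbcabdbccccdcddb')
  23 → (21, 'dcddb')
  24 → (23, 'ddb')
  25 → (7, 'ddcdbcabdbccccdcddb')

SA = [13, 25, 11, 16, 2, 14, 0, 12, 17, 3, 18, 4, 19, 5, 9, 20, 22, 6, 24, 10, 15, 1, 8, 21, 23, 7]
[i] adj suffixes → lcp
  [1] 13/25 → 0 ('')
  [2] 25/11 → 1 ('b')
  [3] 11/16 → 2 ('bc')
  [4] 16/2 → 6 ('bccccd')
  [5] 2/14 → 1 ('b')
  [6] 14/0 → 8 ('bdbccccd')
  [7] 0/12 → 0 ('')
  [8] 12/17 → 1 ('c')
  [9] 17/3 → 5 ('ccccd')
  [10] 3/18 → 3 ('ccc')
  [11] 18/4 → 4 ('cccd')
  [12] 4/19 → 2 ('cc')
  [13] 19/5 → 3 ('ccd')
  [14] 5/9 → 1 ('c')
  [15] 9/20 → 2 ('cd')
  [16] 20/22 → 2 ('cd')
  [17] 22/6 → 3 ('cdd')
  [18] 6/24 → 0 ('')
  [19] 24/10 → 2 ('db')
  [20] 10/15 → 3 ('dbc')
  [21] 15/1 → 7 ('dbccccd')
  [22] 1/8 → 1 ('d')
  [23] 8/21 → 3 ('dcd')
  [24] 21/23 → 1 ('d')
  [25] 23/7 → 2 ('dd')

[0, 0, 1, 2, 6, 1, 8, 0, 1, 5, 3, 4, 2, 3, 1, 2, 2, 3, 0, 2, 3, 7, 1, 3, 1, 2]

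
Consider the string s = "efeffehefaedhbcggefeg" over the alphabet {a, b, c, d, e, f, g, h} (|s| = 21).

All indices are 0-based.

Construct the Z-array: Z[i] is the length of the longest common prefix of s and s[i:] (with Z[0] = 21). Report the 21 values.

[21, 0, 2, 0, 0, 1, 0, 2, 0, 0, 1, 0, 0, 0, 0, 0, 0, 3, 0, 1, 0]

Z[0]=21
i=1: i≥r, start 0; Z[1]=0
i=2: i≥r, start 0; Z[2]=2 scan→box=[2,4)
i=3: min(r-i=1, Z[1]=0)=0; Z[3]=0
i=4: i≥r, start 0; Z[4]=0
i=5: i≥r, start 0; Z[5]=1 scan→box=[5,6)
i=6: i≥r, start 0; Z[6]=0
i=7: i≥r, start 0; Z[7]=2 scan→box=[7,9)
i=8: min(r-i=1, Z[1]=0)=0; Z[8]=0
i=9: i≥r, start 0; Z[9]=0
i=10: i≥r, start 0; Z[10]=1 scan→box=[10,11)
i=11: i≥r, start 0; Z[11]=0
i=12: i≥r, start 0; Z[12]=0
i=13: i≥r, start 0; Z[13]=0
i=14: i≥r, start 0; Z[14]=0
i=15: i≥r, start 0; Z[15]=0
i=16: i≥r, start 0; Z[16]=0
i=17: i≥r, start 0; Z[17]=3 scan→box=[17,20)
i=18: min(r-i=2, Z[1]=0)=0; Z[18]=0
i=19: min(r-i=1, Z[2]=2)=1; Z[19]=1
i=20: i≥r, start 0; Z[20]=0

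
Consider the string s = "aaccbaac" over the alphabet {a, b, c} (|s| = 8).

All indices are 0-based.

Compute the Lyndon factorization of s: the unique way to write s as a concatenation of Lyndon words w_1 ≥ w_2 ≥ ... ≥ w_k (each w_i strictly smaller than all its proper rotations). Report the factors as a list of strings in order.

emit factor 1: 'aaccb' (i=0, period=5)
emit factor 2: 'aac' (i=5, period=3)

["aaccb", "aac"]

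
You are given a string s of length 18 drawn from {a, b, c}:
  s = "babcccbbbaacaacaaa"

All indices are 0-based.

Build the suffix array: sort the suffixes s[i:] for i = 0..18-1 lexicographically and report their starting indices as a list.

[17, 16, 15, 12, 9, 1, 13, 10, 8, 0, 7, 6, 2, 14, 11, 5, 4, 3]

rank | idx | suffix
   0 |  17 | a
   1 |  16 | aa
   2 |  15 | aaa
   3 |  12 | aacaaa
   4 |   9 | aacaacaaa
   5 |   1 | abcccbbbaacaacaaa
   6 |  13 | acaaa
   7 |  10 | acaacaaa
   8 |   8 | baacaacaaa
   9 |   0 | babcccbbbaacaacaaa
  10 |   7 | bbaacaacaaa
  11 |   6 | bbbaacaacaaa
  12 |   2 | bcccbbbaacaacaaa
  13 |  14 | caaa
  14 |  11 | caacaaa
  15 |   5 | cbbbaacaacaaa
  16 |   4 | ccbbbaacaacaaa
  17 |   3 | cccbbbaacaacaaa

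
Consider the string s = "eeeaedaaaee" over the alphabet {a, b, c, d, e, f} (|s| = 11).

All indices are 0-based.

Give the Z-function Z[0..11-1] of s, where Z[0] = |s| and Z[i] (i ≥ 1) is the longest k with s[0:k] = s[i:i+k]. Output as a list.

Z[0]=11
i=1: outside box; Z[1]=2 scan→box=[1,3)
i=2: min(r-i=1, Z[1]=2)=1; Z[2]=1
i=3: outside box; Z[3]=0
i=4: outside box; Z[4]=1 scan→box=[4,5)
i=5: outside box; Z[5]=0
i=6: outside box; Z[6]=0
i=7: outside box; Z[7]=0
i=8: outside box; Z[8]=0
i=9: outside box; Z[9]=2 scan→box=[9,11)
i=10: min(r-i=1, Z[1]=2)=1; Z[10]=1

[11, 2, 1, 0, 1, 0, 0, 0, 0, 2, 1]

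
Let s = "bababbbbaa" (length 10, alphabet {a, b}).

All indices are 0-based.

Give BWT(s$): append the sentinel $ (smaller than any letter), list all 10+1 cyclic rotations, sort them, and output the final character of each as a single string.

aabbbb$abba

rank  rotation     last
    0  $bababbbbaa  a
    1  a$bababbbba  a
    2  aa$bababbbb  b
    3  ababbbbaa$b  b
    4  abbbbaa$bab  b
    5  baa$bababbb  b
    6  bababbbbaa$  $
    7  babbbbaa$ba  a
    8  bbaa$bababb  b
    9  bbbaa$babab  b
   10  bbbbaa$baba  a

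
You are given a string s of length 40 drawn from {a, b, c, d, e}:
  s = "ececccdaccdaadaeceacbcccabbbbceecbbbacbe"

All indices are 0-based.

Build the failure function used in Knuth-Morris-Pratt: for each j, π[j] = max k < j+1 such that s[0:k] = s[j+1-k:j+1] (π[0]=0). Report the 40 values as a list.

π[0] = 0
j=1 s[j]='c': π[1]=0 (border '')
j=2 s[j]='e': π[2]=1 (border 'e')
j=3 s[j]='c': π[3]=2 (border 'ec')
j=4 s[j]='c': k: 2→0; π[4]=0 (border '')
j=5 s[j]='c': π[5]=0 (border '')
j=6 s[j]='d': π[6]=0 (border '')
j=7 s[j]='a': π[7]=0 (border '')
j=8 s[j]='c': π[8]=0 (border '')
j=9 s[j]='c': π[9]=0 (border '')
j=10 s[j]='d': π[10]=0 (border '')
j=11 s[j]='a': π[11]=0 (border '')
j=12 s[j]='a': π[12]=0 (border '')
j=13 s[j]='d': π[13]=0 (border '')
j=14 s[j]='a': π[14]=0 (border '')
j=15 s[j]='e': π[15]=1 (border 'e')
j=16 s[j]='c': π[16]=2 (border 'ec')
j=17 s[j]='e': π[17]=3 (border 'ece')
j=18 s[j]='a': k: 3→1→0; π[18]=0 (border '')
j=19 s[j]='c': π[19]=0 (border '')
j=20 s[j]='b': π[20]=0 (border '')
j=21 s[j]='c': π[21]=0 (border '')
j=22 s[j]='c': π[22]=0 (border '')
j=23 s[j]='c': π[23]=0 (border '')
j=24 s[j]='a': π[24]=0 (border '')
j=25 s[j]='b': π[25]=0 (border '')
j=26 s[j]='b': π[26]=0 (border '')
j=27 s[j]='b': π[27]=0 (border '')
j=28 s[j]='b': π[28]=0 (border '')
j=29 s[j]='c': π[29]=0 (border '')
j=30 s[j]='e': π[30]=1 (border 'e')
j=31 s[j]='e': k: 1→0; π[31]=1 (border 'e')
j=32 s[j]='c': π[32]=2 (border 'ec')
j=33 s[j]='b': k: 2→0; π[33]=0 (border '')
j=34 s[j]='b': π[34]=0 (border '')
j=35 s[j]='b': π[35]=0 (border '')
j=36 s[j]='a': π[36]=0 (border '')
j=37 s[j]='c': π[37]=0 (border '')
j=38 s[j]='b': π[38]=0 (border '')
j=39 s[j]='e': π[39]=1 (border 'e')

[0, 0, 1, 2, 0, 0, 0, 0, 0, 0, 0, 0, 0, 0, 0, 1, 2, 3, 0, 0, 0, 0, 0, 0, 0, 0, 0, 0, 0, 0, 1, 1, 2, 0, 0, 0, 0, 0, 0, 1]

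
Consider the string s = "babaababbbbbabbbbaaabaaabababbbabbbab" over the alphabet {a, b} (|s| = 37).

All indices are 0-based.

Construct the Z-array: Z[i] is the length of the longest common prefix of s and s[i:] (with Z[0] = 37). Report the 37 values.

[37, 0, 2, 0, 0, 3, 0, 1, 1, 1, 1, 3, 0, 1, 1, 1, 2, 0, 0, 0, 2, 0, 0, 0, 4, 0, 3, 0, 1, 1, 3, 0, 1, 1, 3, 0, 1]

Z[0]=37
i=1: outside box; Z[1]=0
i=2: outside box; Z[2]=2 grow→box=[2,4)
i=3: min(r-i=1, Z[1]=0)=0; Z[3]=0
i=4: outside box; Z[4]=0
i=5: outside box; Z[5]=3 grow→box=[5,8)
i=6: min(r-i=2, Z[1]=0)=0; Z[6]=0
i=7: min(r-i=1, Z[2]=2)=1; Z[7]=1
i=8: outside box; Z[8]=1 grow→box=[8,9)
i=9: outside box; Z[9]=1 grow→box=[9,10)
i=10: outside box; Z[10]=1 grow→box=[10,11)
i=11: outside box; Z[11]=3 grow→box=[11,14)
i=12: min(r-i=2, Z[1]=0)=0; Z[12]=0
i=13: min(r-i=1, Z[2]=2)=1; Z[13]=1
i=14: outside box; Z[14]=1 grow→box=[14,15)
i=15: outside box; Z[15]=1 grow→box=[15,16)
i=16: outside box; Z[16]=2 grow→box=[16,18)
i=17: min(r-i=1, Z[1]=0)=0; Z[17]=0
i=18: outside box; Z[18]=0
i=19: outside box; Z[19]=0
i=20: outside box; Z[20]=2 grow→box=[20,22)
i=21: min(r-i=1, Z[1]=0)=0; Z[21]=0
i=22: outside box; Z[22]=0
i=23: outside box; Z[23]=0
i=24: outside box; Z[24]=4 grow→box=[24,28)
i=25: min(r-i=3, Z[1]=0)=0; Z[25]=0
i=26: min(r-i=2, Z[2]=2)=2; Z[26]=3 grow→box=[26,29)
i=27: min(r-i=2, Z[1]=0)=0; Z[27]=0
i=28: min(r-i=1, Z[2]=2)=1; Z[28]=1
i=29: outside box; Z[29]=1 grow→box=[29,30)
i=30: outside box; Z[30]=3 grow→box=[30,33)
i=31: min(r-i=2, Z[1]=0)=0; Z[31]=0
i=32: min(r-i=1, Z[2]=2)=1; Z[32]=1
i=33: outside box; Z[33]=1 grow→box=[33,34)
i=34: outside box; Z[34]=3 grow→box=[34,37)
i=35: min(r-i=2, Z[1]=0)=0; Z[35]=0
i=36: min(r-i=1, Z[2]=2)=1; Z[36]=1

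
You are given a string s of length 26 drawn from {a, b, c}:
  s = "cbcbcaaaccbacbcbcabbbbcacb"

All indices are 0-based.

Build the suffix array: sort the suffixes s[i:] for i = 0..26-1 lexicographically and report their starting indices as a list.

[5, 6, 17, 23, 11, 7, 25, 10, 18, 19, 20, 3, 15, 21, 1, 13, 4, 16, 22, 24, 9, 2, 14, 0, 12, 8]

rank | idx | suffix
   0 |   5 | aaaccbacbcbcabbbbcacb
   1 |   6 | aaccbacbcbcabbbbcacb
   2 |  17 | abbbbcacb
   3 |  23 | acb
   4 |  11 | acbcbcabbbbcacb
   5 |   7 | accbacbcbcabbbbcacb
   6 |  25 | b
   7 |  10 | bacbcbcabbbbcacb
   8 |  18 | bbbbcacb
   9 |  19 | bbbcacb
  10 |  20 | bbcacb
  11 |   3 | bcaaaccbacbcbcabbbbcacb
  12 |  15 | bcabbbbcacb
  13 |  21 | bcacb
  14 |   1 | bcbcaaaccbacbcbcabbbbcacb
  15 |  13 | bcbcabbbbcacb
  16 |   4 | caaaccbacbcbcabbbbcacb
  17 |  16 | cabbbbcacb
  18 |  22 | cacb
  19 |  24 | cb
  20 |   9 | cbacbcbcabbbbcacb
  21 |   2 | cbcaaaccbacbcbcabbbbcacb
  22 |  14 | cbcabbbbcacb
  23 |   0 | cbcbcaaaccbacbcbcabbbbcacb
  24 |  12 | cbcbcabbbbcacb
  25 |   8 | ccbacbcbcabbbbcacb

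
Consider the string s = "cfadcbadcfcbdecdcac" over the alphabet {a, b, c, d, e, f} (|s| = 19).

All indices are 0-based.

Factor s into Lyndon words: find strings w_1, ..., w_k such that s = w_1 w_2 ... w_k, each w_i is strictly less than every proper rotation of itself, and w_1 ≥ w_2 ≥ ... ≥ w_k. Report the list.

emit factor 1: 'cf' (i=0, period=2)
emit factor 2: 'adcbadcfcbdecdc' (i=2, period=15)
emit factor 3: 'ac' (i=17, period=2)

["cf", "adcbadcfcbdecdc", "ac"]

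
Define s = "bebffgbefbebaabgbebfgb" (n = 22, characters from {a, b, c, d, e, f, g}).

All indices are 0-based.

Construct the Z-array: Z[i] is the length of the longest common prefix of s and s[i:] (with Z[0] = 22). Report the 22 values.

Z[0]=22
i=1: outside box; Z[1]=0
i=2: outside box; Z[2]=1 grow→box=[2,3)
i=3: outside box; Z[3]=0
i=4: outside box; Z[4]=0
i=5: outside box; Z[5]=0
i=6: outside box; Z[6]=2 grow→box=[6,8)
i=7: min(r-i=1, Z[1]=0)=0; Z[7]=0
i=8: outside box; Z[8]=0
i=9: outside box; Z[9]=3 grow→box=[9,12)
i=10: min(r-i=2, Z[1]=0)=0; Z[10]=0
i=11: min(r-i=1, Z[2]=1)=1; Z[11]=1
i=12: outside box; Z[12]=0
i=13: outside box; Z[13]=0
i=14: outside box; Z[14]=1 grow→box=[14,15)
i=15: outside box; Z[15]=0
i=16: outside box; Z[16]=4 grow→box=[16,20)
i=17: min(r-i=3, Z[1]=0)=0; Z[17]=0
i=18: min(r-i=2, Z[2]=1)=1; Z[18]=1
i=19: min(r-i=1, Z[3]=0)=0; Z[19]=0
i=20: outside box; Z[20]=0
i=21: outside box; Z[21]=1 grow→box=[21,22)

[22, 0, 1, 0, 0, 0, 2, 0, 0, 3, 0, 1, 0, 0, 1, 0, 4, 0, 1, 0, 0, 1]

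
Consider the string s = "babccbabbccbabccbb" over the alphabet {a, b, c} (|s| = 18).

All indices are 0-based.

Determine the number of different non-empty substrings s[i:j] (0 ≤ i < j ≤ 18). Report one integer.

sorted suffixes:
  #0 SA[0]=6  'abbccbabccbb'
  #1 SA[1]=1  'abccbabbccbabccbb'
  #2 SA[2]=12  'abccbb'
  #3 SA[3]=17  'b'
  #4 SA[4]=5  'babbccbabccbb'
  #5 SA[5]=0  'babccbabbccbabccbb'
  #6 SA[6]=11  'babccbb'
  #7 SA[7]=16  'bb'
  #8 SA[8]=7  'bbccbabccbb'
  #9 SA[9]=2  'bccbabbccbabccbb'
  #10 SA[10]=8  'bccbabccbb'
  #11 SA[11]=13  'bccbb'
  #12 SA[12]=4  'cbabbccbabccbb'
  #13 SA[13]=10  'cbabccbb'
  #14 SA[14]=15  'cbb'
  #15 SA[15]=3  'ccbabbccbabccbb'
  #16 SA[16]=9  'ccbabccbb'
  #17 SA[17]=14  'ccbb'

SA = [6, 1, 12, 17, 5, 0, 11, 16, 7, 2, 8, 13, 4, 10, 15, 3, 9, 14]
[i] adj suffixes → lcp
  [1] 6/1 → 2 ('ab')
  [2] 1/12 → 5 ('abccb')
  [3] 12/17 → 0 ('')
  [4] 17/5 → 1 ('b')
  [5] 5/0 → 3 ('bab')
  [6] 0/11 → 6 ('babccb')
  [7] 11/16 → 1 ('b')
  [8] 16/7 → 2 ('bb')
  [9] 7/2 → 1 ('b')
  [10] 2/8 → 6 ('bccbab')
  [11] 8/13 → 4 ('bccb')
  [12] 13/4 → 0 ('')
  [13] 4/10 → 4 ('cbab')
  [14] 10/15 → 2 ('cb')
  [15] 15/3 → 1 ('c')
  [16] 3/9 → 5 ('ccbab')
  [17] 9/14 → 3 ('ccb')

n(n+1)/2 = 18·19/2 = 171
Σ LCP = 0 + 2 + 5 + 0 + 1 + 3 + 6 + 1 + 2 + 1 + 6 + 4 + 0 + 4 + 2 + 1 + 5 + 3 = 46
distinct = 171 − 46 = 125

125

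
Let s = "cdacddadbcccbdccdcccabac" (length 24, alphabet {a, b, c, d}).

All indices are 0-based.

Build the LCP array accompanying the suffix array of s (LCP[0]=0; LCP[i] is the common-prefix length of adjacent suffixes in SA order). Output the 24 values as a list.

[0, 1, 2, 1, 0, 1, 1, 0, 1, 1, 1, 2, 2, 3, 2, 1, 2, 2, 0, 2, 1, 1, 3, 1]

rank→(start, suffix):
  0 → (20, 'abac')
  1 → (22, 'ac')
  2 → (2, 'acddadbcccbdccdcccabac')
  3 → (6, 'adbcccbdccdcccabac')
  4 → (21, 'bac')
  5 → (8, 'bcccbdccdcccabac')
  6 → (12, 'bdccdcccabac')
  7 → (23, 'c')
  8 → (19, 'cabac')
  9 → (11, 'cbdccdcccabac')
  10 → (18, 'ccabac')
  11 → (10, 'ccbdccdcccabac')
  12 → (17, 'cccabac')
  13 → (9, 'cccbdccdcccabac')
  14 → (14, 'ccdcccabac')
  15 → (0, 'cdacddadbcccbdccdcccabac')
  16 → (15, 'cdcccabac')
  17 → (3, 'cddadbcccbdccdcccabac')
  18 → (1, 'dacddadbcccbdccdcccabac')
  19 → (5, 'dadbcccbdccdcccabac')
  20 → (7, 'dbcccbdccdcccabac')
  21 → (16, 'dcccabac')
  22 → (13, 'dccdcccabac')
  23 → (4, 'ddadbcccbdccdcccabac')

SA = [20, 22, 2, 6, 21, 8, 12, 23, 19, 11, 18, 10, 17, 9, 14, 0, 15, 3, 1, 5, 7, 16, 13, 4]
i: (SA[i-1],SA[i]) lcp shared
  1: (20,22) 1 'a'
  2: (22,2) 2 'ac'
  3: (2,6) 1 'a'
  4: (6,21) 0 ''
  5: (21,8) 1 'b'
  6: (8,12) 1 'b'
  7: (12,23) 0 ''
  8: (23,19) 1 'c'
  9: (19,11) 1 'c'
  10: (11,18) 1 'c'
  11: (18,10) 2 'cc'
  12: (10,17) 2 'cc'
  13: (17,9) 3 'ccc'
  14: (9,14) 2 'cc'
  15: (14,0) 1 'c'
  16: (0,15) 2 'cd'
  17: (15,3) 2 'cd'
  18: (3,1) 0 ''
  19: (1,5) 2 'da'
  20: (5,7) 1 'd'
  21: (7,16) 1 'd'
  22: (16,13) 3 'dcc'
  23: (13,4) 1 'd'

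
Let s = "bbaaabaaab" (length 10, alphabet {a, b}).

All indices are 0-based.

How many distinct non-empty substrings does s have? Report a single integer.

36

rank→(start, suffix):
  0 → (6, 'aaab')
  1 → (2, 'aaabaaab')
  2 → (7, 'aab')
  3 → (3, 'aabaaab')
  4 → (8, 'ab')
  5 → (4, 'abaaab')
  6 → (9, 'b')
  7 → (5, 'baaab')
  8 → (1, 'baaabaaab')
  9 → (0, 'bbaaabaaab')

SA = [6, 2, 7, 3, 8, 4, 9, 5, 1, 0]
rank  pair      lcp
   1  s[6:],s[2:]  4  'aaab'
   2  s[2:],s[7:]  2  'aa'
   3  s[7:],s[3:]  3  'aab'
   4  s[3:],s[8:]  1  'a'
   5  s[8:],s[4:]  2  'ab'
   6  s[4:],s[9:]  0  ''
   7  s[9:],s[5:]  1  'b'
   8  s[5:],s[1:]  5  'baaab'
   9  s[1:],s[0:]  1  'b'

n(n+1)/2 = 10·11/2 = 55
Σ LCP = 0 + 4 + 2 + 3 + 1 + 2 + 0 + 1 + 5 + 1 = 19
distinct = 55 − 19 = 36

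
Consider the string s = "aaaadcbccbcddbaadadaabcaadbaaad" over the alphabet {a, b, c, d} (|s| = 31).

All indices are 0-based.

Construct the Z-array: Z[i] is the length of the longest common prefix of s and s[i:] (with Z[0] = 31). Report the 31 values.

[31, 3, 2, 1, 0, 0, 0, 0, 0, 0, 0, 0, 0, 0, 2, 1, 0, 1, 0, 2, 1, 0, 0, 2, 1, 0, 0, 3, 2, 1, 0]

Z[0]=31
i=1: fresh scan; Z[1]=3 extend→box=[1,4)
i=2: min(r-i=2, Z[1]=3)=2; Z[2]=2
i=3: min(r-i=1, Z[2]=2)=1; Z[3]=1
i=4: fresh scan; Z[4]=0
i=5: fresh scan; Z[5]=0
i=6: fresh scan; Z[6]=0
i=7: fresh scan; Z[7]=0
i=8: fresh scan; Z[8]=0
i=9: fresh scan; Z[9]=0
i=10: fresh scan; Z[10]=0
i=11: fresh scan; Z[11]=0
i=12: fresh scan; Z[12]=0
i=13: fresh scan; Z[13]=0
i=14: fresh scan; Z[14]=2 extend→box=[14,16)
i=15: min(r-i=1, Z[1]=3)=1; Z[15]=1
i=16: fresh scan; Z[16]=0
i=17: fresh scan; Z[17]=1 extend→box=[17,18)
i=18: fresh scan; Z[18]=0
i=19: fresh scan; Z[19]=2 extend→box=[19,21)
i=20: min(r-i=1, Z[1]=3)=1; Z[20]=1
i=21: fresh scan; Z[21]=0
i=22: fresh scan; Z[22]=0
i=23: fresh scan; Z[23]=2 extend→box=[23,25)
i=24: min(r-i=1, Z[1]=3)=1; Z[24]=1
i=25: fresh scan; Z[25]=0
i=26: fresh scan; Z[26]=0
i=27: fresh scan; Z[27]=3 extend→box=[27,30)
i=28: min(r-i=2, Z[1]=3)=2; Z[28]=2
i=29: min(r-i=1, Z[2]=2)=1; Z[29]=1
i=30: fresh scan; Z[30]=0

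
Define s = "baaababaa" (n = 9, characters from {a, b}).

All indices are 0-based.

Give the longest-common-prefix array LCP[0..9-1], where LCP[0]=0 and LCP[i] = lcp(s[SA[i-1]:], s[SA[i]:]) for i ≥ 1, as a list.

[0, 1, 2, 2, 1, 3, 0, 3, 2]

rank | idx | suffix
   0 |   8 | a
   1 |   7 | aa
   2 |   1 | aaababaa
   3 |   2 | aababaa
   4 |   5 | abaa
   5 |   3 | ababaa
   6 |   6 | baa
   7 |   0 | baaababaa
   8 |   4 | babaa

SA = [8, 7, 1, 2, 5, 3, 6, 0, 4]
[i] adj suffixes → lcp
  [1] 8/7 → 1 ('a')
  [2] 7/1 → 2 ('aa')
  [3] 1/2 → 2 ('aa')
  [4] 2/5 → 1 ('a')
  [5] 5/3 → 3 ('aba')
  [6] 3/6 → 0 ('')
  [7] 6/0 → 3 ('baa')
  [8] 0/4 → 2 ('ba')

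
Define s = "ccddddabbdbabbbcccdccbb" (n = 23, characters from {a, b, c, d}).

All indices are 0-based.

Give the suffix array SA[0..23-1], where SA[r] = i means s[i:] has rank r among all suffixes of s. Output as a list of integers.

rank | idx | suffix
   0 |  11 | abbbcccdccbb
   1 |   6 | abbdbabbbcccdccbb
   2 |  22 | b
   3 |  10 | babbbcccdccbb
   4 |  21 | bb
   5 |  12 | bbbcccdccbb
   6 |  13 | bbcccdccbb
   7 |   7 | bbdbabbbcccdccbb
   8 |  14 | bcccdccbb
   9 |   8 | bdbabbbcccdccbb
  10 |  20 | cbb
  11 |  19 | ccbb
  12 |  15 | cccdccbb
  13 |  16 | ccdccbb
  14 |   0 | ccddddabbdbabbbcccdccbb
  15 |  17 | cdccbb
  16 |   1 | cddddabbdbabbbcccdccbb
  17 |   5 | dabbdbabbbcccdccbb
  18 |   9 | dbabbbcccdccbb
  19 |  18 | dccbb
  20 |   4 | ddabbdbabbbcccdccbb
  21 |   3 | dddabbdbabbbcccdccbb
  22 |   2 | ddddabbdbabbbcccdccbb

[11, 6, 22, 10, 21, 12, 13, 7, 14, 8, 20, 19, 15, 16, 0, 17, 1, 5, 9, 18, 4, 3, 2]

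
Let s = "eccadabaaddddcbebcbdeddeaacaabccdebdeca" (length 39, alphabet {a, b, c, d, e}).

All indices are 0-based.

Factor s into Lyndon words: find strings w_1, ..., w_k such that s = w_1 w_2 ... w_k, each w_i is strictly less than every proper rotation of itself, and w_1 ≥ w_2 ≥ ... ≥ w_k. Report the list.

emit factor 1: 'e' (i=0, period=1)
emit factor 2: 'c' (i=1, period=1)
emit factor 3: 'c' (i=2, period=1)
emit factor 4: 'ad' (i=3, period=2)
emit factor 5: 'ab' (i=5, period=2)
emit factor 6: 'aaddddcbebcbdedde' (i=7, period=17)
emit factor 7: 'aac' (i=24, period=3)
emit factor 8: 'aabccdebdec' (i=27, period=11)
emit factor 9: 'a' (i=38, period=1)

["e", "c", "c", "ad", "ab", "aaddddcbebcbdedde", "aac", "aabccdebdec", "a"]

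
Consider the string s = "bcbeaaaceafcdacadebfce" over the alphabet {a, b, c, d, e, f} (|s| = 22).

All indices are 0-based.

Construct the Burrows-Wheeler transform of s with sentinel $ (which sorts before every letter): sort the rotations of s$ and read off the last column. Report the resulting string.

rank  rotation                 last
    0  $bcbeaaaceafcdacadebfce  e
    1  aaaceafcdacadebfce$bcbe  e
    2  aaceafcdacadebfce$bcbea  a
    3  acadebfce$bcbeaaaceafcd  d
    4  aceafcdacadebfce$bcbeaa  a
    5  adebfce$bcbeaaaceafcdac  c
    6  afcdacadebfce$bcbeaaace  e
    7  bcbeaaaceafcdacadebfce$  $
    8  beaaaceafcdacadebfce$bc  c
    9  bfce$bcbeaaaceafcdacade  e
   10  cadebfce$bcbeaaaceafcda  a
   11  cbeaaaceafcdacadebfce$b  b
   12  cdacadebfce$bcbeaaaceaf  f
   13  ce$bcbeaaaceafcdacadebf  f
   14  ceafcdacadebfce$bcbeaaa  a
   15  dacadebfce$bcbeaaaceafc  c
   16  debfce$bcbeaaaceafcdaca  a
   17  e$bcbeaaaceafcdacadebfc  c
   18  eaaaceafcdacadebfce$bcb  b
   19  eafcdacadebfce$bcbeaaac  c
   20  ebfce$bcbeaaaceafcdacad  d
   21  fcdacadebfce$bcbeaaacea  a
   22  fce$bcbeaaaceafcdacadeb  b

eeadace$ceabffacacbcdab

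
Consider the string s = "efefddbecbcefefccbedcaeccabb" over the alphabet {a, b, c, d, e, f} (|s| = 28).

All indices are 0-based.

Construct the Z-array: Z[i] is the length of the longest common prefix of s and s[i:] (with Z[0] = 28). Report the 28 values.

Z[0]=28
i=1: fresh scan; Z[1]=0
i=2: fresh scan; Z[2]=2 grow→box=[2,4)
i=3: min(r-i=1, Z[1]=0)=0; Z[3]=0
i=4: fresh scan; Z[4]=0
i=5: fresh scan; Z[5]=0
i=6: fresh scan; Z[6]=0
i=7: fresh scan; Z[7]=1 grow→box=[7,8)
i=8: fresh scan; Z[8]=0
i=9: fresh scan; Z[9]=0
i=10: fresh scan; Z[10]=0
i=11: fresh scan; Z[11]=4 grow→box=[11,15)
i=12: min(r-i=3, Z[1]=0)=0; Z[12]=0
i=13: min(r-i=2, Z[2]=2)=2; Z[13]=2
i=14: min(r-i=1, Z[3]=0)=0; Z[14]=0
i=15: fresh scan; Z[15]=0
i=16: fresh scan; Z[16]=0
i=17: fresh scan; Z[17]=0
i=18: fresh scan; Z[18]=1 grow→box=[18,19)
i=19: fresh scan; Z[19]=0
i=20: fresh scan; Z[20]=0
i=21: fresh scan; Z[21]=0
i=22: fresh scan; Z[22]=1 grow→box=[22,23)
i=23: fresh scan; Z[23]=0
i=24: fresh scan; Z[24]=0
i=25: fresh scan; Z[25]=0
i=26: fresh scan; Z[26]=0
i=27: fresh scan; Z[27]=0

[28, 0, 2, 0, 0, 0, 0, 1, 0, 0, 0, 4, 0, 2, 0, 0, 0, 0, 1, 0, 0, 0, 1, 0, 0, 0, 0, 0]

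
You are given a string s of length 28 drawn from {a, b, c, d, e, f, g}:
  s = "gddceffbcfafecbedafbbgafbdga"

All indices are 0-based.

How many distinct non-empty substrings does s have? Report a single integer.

sorted suffixes:
  #0 SA[0]=27  'a'
  #1 SA[1]=17  'afbbgafbdga'
  #2 SA[2]=22  'afbdga'
  #3 SA[3]=10  'afecbedafbbgafbdga'
  #4 SA[4]=19  'bbgafbdga'
  #5 SA[5]=7  'bcfafecbedafbbgafbdga'
  #6 SA[6]=24  'bdga'
  #7 SA[7]=14  'bedafbbgafbdga'
  #8 SA[8]=20  'bgafbdga'
  #9 SA[9]=13  'cbedafbbgafbdga'
  #10 SA[10]=3  'ceffbcfafecbedafbbgafbdga'
  #11 SA[11]=8  'cfafecbedafbbgafbdga'
  #12 SA[12]=16  'dafbbgafbdga'
  #13 SA[13]=2  'dceffbcfafecbedafbbgafbdga'
  #14 SA[14]=1  'ddceffbcfafecbedafbbgafbdga'
  #15 SA[15]=25  'dga'
  #16 SA[16]=12  'ecbedafbbgafbdga'
  #17 SA[17]=15  'edafbbgafbdga'
  #18 SA[18]=4  'effbcfafecbedafbbgafbdga'
  #19 SA[19]=9  'fafecbedafbbgafbdga'
  #20 SA[20]=18  'fbbgafbdga'
  #21 SA[21]=6  'fbcfafecbedafbbgafbdga'
  #22 SA[22]=23  'fbdga'
  #23 SA[23]=11  'fecbedafbbgafbdga'
  #24 SA[24]=5  'ffbcfafecbedafbbgafbdga'
  #25 SA[25]=26  'ga'
  #26 SA[26]=21  'gafbdga'
  #27 SA[27]=0  'gddceffbcfafecbedafbbgafbdga'

SA = [27, 17, 22, 10, 19, 7, 24, 14, 20, 13, 3, 8, 16, 2, 1, 25, 12, 15, 4, 9, 18, 6, 23, 11, 5, 26, 21, 0]
i: (SA[i-1],SA[i]) lcp shared
  1: (27,17) 1 'a'
  2: (17,22) 3 'afb'
  3: (22,10) 2 'af'
  4: (10,19) 0 ''
  5: (19,7) 1 'b'
  6: (7,24) 1 'b'
  7: (24,14) 1 'b'
  8: (14,20) 1 'b'
  9: (20,13) 0 ''
  10: (13,3) 1 'c'
  11: (3,8) 1 'c'
  12: (8,16) 0 ''
  13: (16,2) 1 'd'
  14: (2,1) 1 'd'
  15: (1,25) 1 'd'
  16: (25,12) 0 ''
  17: (12,15) 1 'e'
  18: (15,4) 1 'e'
  19: (4,9) 0 ''
  20: (9,18) 1 'f'
  21: (18,6) 2 'fb'
  22: (6,23) 2 'fb'
  23: (23,11) 1 'f'
  24: (11,5) 1 'f'
  25: (5,26) 0 ''
  26: (26,21) 2 'ga'
  27: (21,0) 1 'g'

n(n+1)/2 = 28·29/2 = 406
Σ LCP = 0 + 1 + 3 + 2 + 0 + 1 + 1 + 1 + 1 + 0 + 1 + 1 + 0 + 1 + 1 + 1 + 0 + 1 + 1 + 0 + 1 + 2 + 2 + 1 + 1 + 0 + 2 + 1 = 27
distinct = 406 − 27 = 379

379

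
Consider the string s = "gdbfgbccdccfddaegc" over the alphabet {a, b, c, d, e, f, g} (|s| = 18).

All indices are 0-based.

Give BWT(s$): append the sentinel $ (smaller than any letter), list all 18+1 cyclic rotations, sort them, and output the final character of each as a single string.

cdgdgbdccdgcfacbfe$

rank  rotation             last
    0  $gdbfgbccdccfddaegc  c
    1  aegc$gdbfgbccdccfdd  d
    2  bccdccfddaegc$gdbfg  g
    3  bfgbccdccfddaegc$gd  d
    4  c$gdbfgbccdccfddaeg  g
    5  ccdccfddaegc$gdbfgb  b
    6  ccfddaegc$gdbfgbccd  d
    7  cdccfddaegc$gdbfgbc  c
    8  cfddaegc$gdbfgbccdc  c
    9  daegc$gdbfgbccdccfd  d
   10  dbfgbccdccfddaegc$g  g
   11  dccfddaegc$gdbfgbcc  c
   12  ddaegc$gdbfgbccdccf  f
   13  egc$gdbfgbccdccfdda  a
   14  fddaegc$gdbfgbccdcc  c
   15  fgbccdccfddaegc$gdb  b
   16  gbccdccfddaegc$gdbf  f
   17  gc$gdbfgbccdccfddae  e
   18  gdbfgbccdccfddaegc$  $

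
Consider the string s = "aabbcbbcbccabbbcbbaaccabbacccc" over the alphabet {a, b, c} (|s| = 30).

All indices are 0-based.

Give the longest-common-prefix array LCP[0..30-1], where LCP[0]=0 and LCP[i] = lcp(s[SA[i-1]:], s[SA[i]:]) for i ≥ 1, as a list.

[0, 2, 1, 3, 3, 1, 3, 0, 2, 1, 3, 2, 2, 5, 4, 1, 4, 3, 2, 0, 1, 4, 1, 3, 2, 1, 2, 5, 2, 3]

rank→(start, suffix):
  0 → (0, 'aabbcbbcbccabbbcbbaaccabbacccc')
  1 → (18, 'aaccabbacccc')
  2 → (22, 'abbacccc')
  3 → (11, 'abbbcbbaaccabbacccc')
  4 → (1, 'abbcbbcbccabbbcbbaaccabbacccc')
  5 → (19, 'accabbacccc')
  6 → (25, 'acccc')
  7 → (17, 'baaccabbacccc')
  8 → (24, 'bacccc')
  9 → (16, 'bbaaccabbacccc')
  10 → (23, 'bbacccc')
  11 → (12, 'bbbcbbaaccabbacccc')
  12 → (13, 'bbcbbaaccabbacccc')
  13 → (2, 'bbcbbcbccabbbcbbaaccabbacccc')
  14 → (5, 'bbcbccabbbcbbaaccabbacccc')
  15 → (14, 'bcbbaaccabbacccc')
  16 → (3, 'bcbbcbccabbbcbbaaccabbacccc')
  17 → (6, 'bcbccabbbcbbaaccabbacccc')
  18 → (8, 'bccabbbcbbaaccabbacccc')
  19 → (29, 'c')
  20 → (21, 'cabbacccc')
  21 → (10, 'cabbbcbbaaccabbacccc')
  22 → (15, 'cbbaaccabbacccc')
  23 → (4, 'cbbcbccabbbcbbaaccabbacccc')
  24 → (7, 'cbccabbbcbbaaccabbacccc')
  25 → (28, 'cc')
  26 → (20, 'ccabbacccc')
  27 → (9, 'ccabbbcbbaaccabbacccc')
  28 → (27, 'ccc')
  29 → (26, 'cccc')

SA = [0, 18, 22, 11, 1, 19, 25, 17, 24, 16, 23, 12, 13, 2, 5, 14, 3, 6, 8, 29, 21, 10, 15, 4, 7, 28, 20, 9, 27, 26]
[i] adj suffixes → lcp
  [1] 0/18 → 2 ('aa')
  [2] 18/22 → 1 ('a')
  [3] 22/11 → 3 ('abb')
  [4] 11/1 → 3 ('abb')
  [5] 1/19 → 1 ('a')
  [6] 19/25 → 3 ('acc')
  [7] 25/17 → 0 ('')
  [8] 17/24 → 2 ('ba')
  [9] 24/16 → 1 ('b')
  [10] 16/23 → 3 ('bba')
  [11] 23/12 → 2 ('bb')
  [12] 12/13 → 2 ('bb')
  [13] 13/2 → 5 ('bbcbb')
  [14] 2/5 → 4 ('bbcb')
  [15] 5/14 → 1 ('b')
  [16] 14/3 → 4 ('bcbb')
  [17] 3/6 → 3 ('bcb')
  [18] 6/8 → 2 ('bc')
  [19] 8/29 → 0 ('')
  [20] 29/21 → 1 ('c')
  [21] 21/10 → 4 ('cabb')
  [22] 10/15 → 1 ('c')
  [23] 15/4 → 3 ('cbb')
  [24] 4/7 → 2 ('cb')
  [25] 7/28 → 1 ('c')
  [26] 28/20 → 2 ('cc')
  [27] 20/9 → 5 ('ccabb')
  [28] 9/27 → 2 ('cc')
  [29] 27/26 → 3 ('ccc')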